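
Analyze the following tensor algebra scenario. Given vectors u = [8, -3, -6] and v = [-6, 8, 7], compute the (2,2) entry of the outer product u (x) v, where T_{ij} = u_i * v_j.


The outer product entry T_{ij} = u_i * v_j.
We need i=2, j=2.
u_2 = -3, v_2 = 8
T_{2,2} = -3 * 8 = -24

-24


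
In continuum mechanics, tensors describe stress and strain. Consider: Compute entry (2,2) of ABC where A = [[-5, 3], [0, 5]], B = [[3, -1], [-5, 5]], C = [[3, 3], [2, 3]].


(ABC)_{22} = sum_m (AB)_{2m} C_{m2}. First compute row 2 of AB.
(AB)_{21} = 0*3 + 5*-5 = -25
(AB)_{22} = 0*-1 + 5*5 = 25
Now contract with column 2 of C:
(AB)_{21} * C_{12} = -25 * 3 = -75
(AB)_{22} * C_{22} = 25 * 3 = 75
(ABC)_{22} = -75 + 75 = 0

0


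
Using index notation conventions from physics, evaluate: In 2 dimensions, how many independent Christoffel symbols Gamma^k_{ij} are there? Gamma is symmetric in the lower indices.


Christoffel symbols Gamma^k_{ij} are symmetric in i,j, so there are d * d(d+1)/2 independent symbols.
d = 2
d(d+1)/2 = 2 * 3 / 2 = 3
Total = 2 * 3 = 6

6


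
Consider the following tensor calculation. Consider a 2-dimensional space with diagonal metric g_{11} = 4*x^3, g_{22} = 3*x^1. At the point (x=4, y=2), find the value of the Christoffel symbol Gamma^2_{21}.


For a diagonal metric, Gamma^k_{ij} = (1/2) g^{kk} (dg_{ik}/dx_j + dg_{jk}/dx_i - dg_{ij}/dx_k).
The metric is diagonal, so g_{ab} = 0 for a != b.
At the given point: g_{11} = 256, g_{22} = 12
g^{22} = 1/12
dg_{22}/dx_1 = dg_{22}/dx_1 = 3
dg_{12}/dx_2 = 0 (off-diagonal)
dg_{21}/dx_2 = 0 (off-diagonal)
Numerator = 3 + 0 - 0 = 3
Gamma^2_{21} = 3 / (2 * 12) = 1/8

1/8


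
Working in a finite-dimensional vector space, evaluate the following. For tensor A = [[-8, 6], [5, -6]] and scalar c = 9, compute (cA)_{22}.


Scalar multiplication: (cA)_{ij} = c * A_{ij}.
c = 9
A_{22} = -6
(cA)_{22} = 9 * -6 = -54

-54


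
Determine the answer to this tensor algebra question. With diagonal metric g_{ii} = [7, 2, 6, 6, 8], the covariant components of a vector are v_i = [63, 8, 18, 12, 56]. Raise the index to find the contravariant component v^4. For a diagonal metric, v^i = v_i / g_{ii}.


To raise an index with a diagonal metric: v^i = v_i / g_{ii}.
For index 4: v_4 = 12, g_{44} = 6
v^4 = 12 / 6 = 2

2


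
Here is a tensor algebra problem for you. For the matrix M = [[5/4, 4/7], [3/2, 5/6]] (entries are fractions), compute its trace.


The trace is the sum of diagonal entries.
Diagonal: M[1,1] = 5/4, M[2,2] = 5/6
Tr(M) = 5/4 + 5/6
Computing step by step:
After adding M[1,1]: 5/4
After adding M[2,2]: 25/12
Tr(M) = 25/12

25/12


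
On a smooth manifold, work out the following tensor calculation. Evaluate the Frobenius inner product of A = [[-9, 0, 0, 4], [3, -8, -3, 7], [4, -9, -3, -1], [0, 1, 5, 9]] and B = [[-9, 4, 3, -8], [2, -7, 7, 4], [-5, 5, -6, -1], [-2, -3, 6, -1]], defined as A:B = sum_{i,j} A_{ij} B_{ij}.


A:B = sum over all i,j of A_{ij} * B_{ij}.
Row 1: -9*-9=81, 0*4=0, 0*3=0, 4*-8=-32 => row sum = 49
Row 2: 3*2=6, -8*-7=56, -3*7=-21, 7*4=28 => row sum = 69
Row 3: 4*-5=-20, -9*5=-45, -3*-6=18, -1*-1=1 => row sum = -46
Row 4: 0*-2=0, 1*-3=-3, 5*6=30, 9*-1=-9 => row sum = 18
Total = 49 + 69 + -46 + 18 = 90

90


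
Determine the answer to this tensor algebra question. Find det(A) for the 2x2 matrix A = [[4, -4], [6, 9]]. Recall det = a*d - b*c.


For a 2x2 matrix [[a, b], [c, d]], det = a*d - b*c.
a = 4, b = -4, c = 6, d = 9
a*d = 4 * 9 = 36
b*c = -4 * 6 = -24
det = 36 - -24 = 60

60


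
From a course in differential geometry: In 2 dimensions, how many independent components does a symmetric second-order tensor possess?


A symmetric rank-2 tensor in d dimensions has d(d+1)/2 independent components.
d = 2
d(d+1)/2 = 2 * 3 / 2 = 6 / 2 = 3

3


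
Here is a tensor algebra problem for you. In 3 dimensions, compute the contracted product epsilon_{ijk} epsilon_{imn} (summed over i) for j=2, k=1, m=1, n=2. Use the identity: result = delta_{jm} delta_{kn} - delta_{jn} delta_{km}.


Using the identity: epsilon_{ijk} epsilon_{imn} = delta_{jm} delta_{kn} - delta_{jn} delta_{km}.
delta_{21} = 0
delta_{12} = 0
delta_{22} = 1
delta_{11} = 1
Result = 0 * 0 - 1 * 1 = 0 - 1 = -1

-1


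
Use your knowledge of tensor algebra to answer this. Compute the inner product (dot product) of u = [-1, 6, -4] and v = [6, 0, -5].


The inner product u . v = sum of u_i * v_i.
Term-by-term: -1 * 6, 6 * 0, -4 * -5
Products: -6, 0, 20
Sum = -6 + 0 + 20 = 14

14


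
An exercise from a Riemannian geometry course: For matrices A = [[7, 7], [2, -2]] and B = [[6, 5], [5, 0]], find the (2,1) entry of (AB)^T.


(AB)^T_{ij} = (AB)_{ji} = sum_k A_{jk} B_{ki}.
For i=2, j=1 we need (AB)_{12}:
A_{11} * B_{12} = 7 * 5 = 35
A_{12} * B_{22} = 7 * 0 = 0
Sum = 35 + 0 = 35

35


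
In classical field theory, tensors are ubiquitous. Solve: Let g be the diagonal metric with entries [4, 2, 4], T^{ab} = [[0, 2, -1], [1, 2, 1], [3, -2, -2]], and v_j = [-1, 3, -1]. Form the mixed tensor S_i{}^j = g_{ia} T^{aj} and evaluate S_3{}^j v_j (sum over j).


Step 1: lower the first index. For a diagonal metric, g_{ia} T^{aj} = g_{ii} T^{ij} (no sum on i).
g_{33} = 4
S_3{}^1 = 4 * T^{31} = 4 * 3 = 12
S_3{}^2 = 4 * T^{32} = 4 * -2 = -8
S_3{}^3 = 4 * T^{33} = 4 * -2 = -8
Step 2: contract S_3{}^j with v_j.
S_3{}^1 * v_1 = 12 * -1 = -12
S_3{}^2 * v_2 = -8 * 3 = -24
S_3{}^3 * v_3 = -8 * -1 = 8
Result = -12 + -24 + 8 = -28

-28


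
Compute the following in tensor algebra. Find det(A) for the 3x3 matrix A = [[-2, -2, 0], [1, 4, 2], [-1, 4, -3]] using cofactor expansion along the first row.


Expanding along the first row, det(A) = a11*M_11 - a12*M_12 + a13*M_13, where M_1j is the (1,j) minor.
Minor M_11 = 4*-3 - 2*4 = -20
Minor M_12 = 1*-3 - 2*-1 = -1
Minor M_13 = 1*4 - 4*-1 = 8
det = -2*(-20) - -2*(-1) + 0*(8)
    = 40 - 2 + 0
    = 38

38


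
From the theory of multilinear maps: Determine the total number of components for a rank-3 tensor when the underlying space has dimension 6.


The number of components of a rank-r tensor in d dimensions is d^r.
Here d = 6 and r = 3.
6^3 = 216

216


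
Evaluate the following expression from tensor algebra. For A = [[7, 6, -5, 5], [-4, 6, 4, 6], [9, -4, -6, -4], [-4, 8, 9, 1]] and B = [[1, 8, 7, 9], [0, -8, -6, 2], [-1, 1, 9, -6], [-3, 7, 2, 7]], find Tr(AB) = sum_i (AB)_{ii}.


Tr(AB) = sum_i (AB)_{ii} where (AB)_{ii} = sum_k A_{ik} B_{ki}.
(AB)_{11} = 7*1 + 6*0 + -5*-1 + 5*-3 = -3
(AB)_{22} = -4*8 + 6*-8 + 4*1 + 6*7 = -34
(AB)_{33} = 9*7 + -4*-6 + -6*9 + -4*2 = 25
(AB)_{44} = -4*9 + 8*2 + 9*-6 + 1*7 = -67
Tr(AB) = -3 + -34 + 25 + -67 = -79

-79


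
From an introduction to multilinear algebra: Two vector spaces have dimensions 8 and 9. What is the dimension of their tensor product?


The dimension of a tensor product is the product of dimensions.
dim(V) = 8, dim(W) = 9
dim(V (x) W) = 8 * 9 = 72

72


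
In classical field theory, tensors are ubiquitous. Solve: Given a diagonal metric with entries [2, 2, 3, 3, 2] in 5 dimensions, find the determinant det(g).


For a diagonal metric, the determinant is the product of diagonal entries.
Diagonal entries: 2, 2, 3, 3, 2
det(g) = 2 * 2 * 3 * 3 * 2 = 72

72


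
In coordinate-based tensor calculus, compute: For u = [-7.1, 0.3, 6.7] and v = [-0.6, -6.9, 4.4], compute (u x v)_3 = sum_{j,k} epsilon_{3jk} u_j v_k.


(u x v)_3 = sum_{j,k} epsilon_{3jk} u_j v_k. Only permutations of (1,2,3) contribute; the two non-zero terms are:
eps_{312} u_1 v_2 = 1 * -7.1 * -6.9 = 48.99
eps_{321} u_2 v_1 = -1 * 0.3 * -0.6 = 0.18
(u x v)_3 = 49.17

49.17


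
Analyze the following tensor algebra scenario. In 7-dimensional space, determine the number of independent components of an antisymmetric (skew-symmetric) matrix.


An antisymmetric rank-2 tensor satisfies A_{ij} = -A_{ji}, so diagonal entries are zero.
The independent components are the upper-triangular entries: C(n, 2) = n(n-1)/2.
n = 7
C(7, 2) = 7 * 6 / 2 = 42 / 2 = 21

21


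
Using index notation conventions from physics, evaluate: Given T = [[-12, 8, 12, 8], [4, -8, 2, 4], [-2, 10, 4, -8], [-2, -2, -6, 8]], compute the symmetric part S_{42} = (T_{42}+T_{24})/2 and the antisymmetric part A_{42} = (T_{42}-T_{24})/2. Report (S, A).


T_{42} = -2
T_{24} = 4
S_{42} = (-2 + 4)/2 = 2/2 = 1
A_{42} = (-2 - 4)/2 = -6/2 = -3
Check: S + A = 1 + -3 = -2 = T_{42}.

(1, -3)


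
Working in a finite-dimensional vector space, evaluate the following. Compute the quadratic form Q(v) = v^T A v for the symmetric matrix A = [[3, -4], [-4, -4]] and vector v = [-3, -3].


First compute Av:
(Av)_1 = 3*-3 + -4*-3 = 3
(Av)_2 = -4*-3 + -4*-3 = 24
Av = [3, 24]
Then v^T (Av) = -3*3 + -3*24
= -9 + -72 = -81

-81


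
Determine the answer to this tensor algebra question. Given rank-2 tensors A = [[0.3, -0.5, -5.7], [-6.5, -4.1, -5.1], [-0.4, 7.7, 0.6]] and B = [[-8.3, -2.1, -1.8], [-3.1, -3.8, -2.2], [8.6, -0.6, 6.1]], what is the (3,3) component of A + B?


Tensor addition is component-wise: (A + B)_{ij} = A_{ij} + B_{ij}.
A_{33} = 0.6
B_{33} = 6.1
(A + B)_{33} = 0.6 + 6.1 = 6.7

6.7


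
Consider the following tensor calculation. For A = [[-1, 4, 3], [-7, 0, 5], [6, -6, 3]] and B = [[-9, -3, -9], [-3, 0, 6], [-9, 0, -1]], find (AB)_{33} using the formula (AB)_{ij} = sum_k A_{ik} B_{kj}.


(AB)_{ij} = sum_k A_{ik} B_{kj}.
For i=3, j=3:
A_{31} * B_{13} = 6 * -9 = -54
A_{32} * B_{23} = -6 * 6 = -36
A_{33} * B_{33} = 3 * -1 = -3
Sum = -54 + -36 + -3 = -93

-93


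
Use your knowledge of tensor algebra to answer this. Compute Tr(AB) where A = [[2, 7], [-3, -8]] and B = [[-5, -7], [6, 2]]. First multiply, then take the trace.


Tr(AB) = sum_i (AB)_{ii} where (AB)_{ii} = sum_k A_{ik} B_{ki}.
(AB)_{11} = 2*-5 + 7*6 = 32
(AB)_{22} = -3*-7 + -8*2 = 5
Tr(AB) = 32 + 5 = 37

37


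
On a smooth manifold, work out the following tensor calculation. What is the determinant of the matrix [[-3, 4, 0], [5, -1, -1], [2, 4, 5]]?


Expanding along the first row, det(A) = a11*M_11 - a12*M_12 + a13*M_13, where M_1j is the (1,j) minor.
Minor M_11 = -1*5 - -1*4 = -1
Minor M_12 = 5*5 - -1*2 = 27
Minor M_13 = 5*4 - -1*2 = 22
det = -3*(-1) - 4*(27) + 0*(22)
    = 3 - 108 + 0
    = -105

-105


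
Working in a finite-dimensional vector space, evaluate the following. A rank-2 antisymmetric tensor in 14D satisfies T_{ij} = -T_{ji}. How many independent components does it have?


An antisymmetric rank-2 tensor satisfies A_{ij} = -A_{ji}, so diagonal entries are zero.
The independent components are the upper-triangular entries: C(n, 2) = n(n-1)/2.
n = 14
C(14, 2) = 14 * 13 / 2 = 182 / 2 = 91

91


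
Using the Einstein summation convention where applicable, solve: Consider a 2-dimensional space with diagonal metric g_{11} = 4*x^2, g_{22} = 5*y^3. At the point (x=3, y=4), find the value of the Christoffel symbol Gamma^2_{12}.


For a diagonal metric, Gamma^k_{ij} = (1/2) g^{kk} (dg_{ik}/dx_j + dg_{jk}/dx_i - dg_{ij}/dx_k).
The metric is diagonal, so g_{ab} = 0 for a != b.
At the given point: g_{11} = 36, g_{22} = 320
g^{22} = 1/320
dg_{12}/dx_2 = 0 (off-diagonal)
dg_{22}/dx_1 = dg_{22}/dx_1 = 0
dg_{12}/dx_2 = 0 (off-diagonal)
Numerator = 0 + 0 - 0 = 0
Gamma^2_{12} = 0 / (2 * 320) = 0

0


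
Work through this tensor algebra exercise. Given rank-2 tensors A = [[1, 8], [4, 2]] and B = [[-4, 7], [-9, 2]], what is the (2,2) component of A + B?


Tensor addition is component-wise: (A + B)_{ij} = A_{ij} + B_{ij}.
A_{22} = 2
B_{22} = 2
(A + B)_{22} = 2 + 2 = 4

4


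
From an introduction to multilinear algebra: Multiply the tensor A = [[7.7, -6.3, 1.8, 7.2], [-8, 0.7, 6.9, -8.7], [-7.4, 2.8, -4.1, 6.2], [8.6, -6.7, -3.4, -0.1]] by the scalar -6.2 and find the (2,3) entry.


Scalar multiplication: (cA)_{ij} = c * A_{ij}.
c = -6.2
A_{23} = 6.9
(cA)_{23} = -6.2 * 6.9 = -42.78

-42.78


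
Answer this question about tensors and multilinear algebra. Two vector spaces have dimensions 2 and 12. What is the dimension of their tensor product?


The dimension of a tensor product is the product of dimensions.
dim(V) = 2, dim(W) = 12
dim(V (x) W) = 2 * 12 = 24

24


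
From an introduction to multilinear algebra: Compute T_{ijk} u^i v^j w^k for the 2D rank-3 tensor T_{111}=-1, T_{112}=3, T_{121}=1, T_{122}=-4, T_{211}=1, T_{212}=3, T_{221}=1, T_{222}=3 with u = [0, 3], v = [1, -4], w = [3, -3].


S = sum over i,j,k of T_{ijk} u_i v_j w_k. Expanding all 8 terms:
T_{111}*u_1*v_1*w_1 = -1*0*1*3 = 0  (running total: 0)
T_{112}*u_1*v_1*w_2 = 3*0*1*-3 = 0  (running total: 0)
T_{121}*u_1*v_2*w_1 = 1*0*-4*3 = 0  (running total: 0)
T_{122}*u_1*v_2*w_2 = -4*0*-4*-3 = 0  (running total: 0)
T_{211}*u_2*v_1*w_1 = 1*3*1*3 = 9  (running total: 9)
T_{212}*u_2*v_1*w_2 = 3*3*1*-3 = -27  (running total: -18)
T_{221}*u_2*v_2*w_1 = 1*3*-4*3 = -36  (running total: -54)
T_{222}*u_2*v_2*w_2 = 3*3*-4*-3 = 108  (running total: 54)
S = 54

54


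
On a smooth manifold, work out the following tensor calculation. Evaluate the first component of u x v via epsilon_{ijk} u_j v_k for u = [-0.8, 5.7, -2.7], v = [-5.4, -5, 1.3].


(u x v)_1 = sum_{j,k} epsilon_{1jk} u_j v_k. Only permutations of (1,2,3) contribute; the two non-zero terms are:
eps_{123} u_2 v_3 = 1 * 5.7 * 1.3 = 7.41
eps_{132} u_3 v_2 = -1 * -2.7 * -5 = -13.5
(u x v)_1 = -6.09

-6.09


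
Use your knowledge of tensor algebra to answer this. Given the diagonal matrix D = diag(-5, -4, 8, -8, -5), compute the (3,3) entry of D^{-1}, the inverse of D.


For a diagonal matrix, the inverse has entries (D^{-1})_{ii} = 1/d_{ii}.
The diagonal entries are: d_{11} = -5, d_{22} = -4, d_{33} = 8, d_{44} = -8, d_{55} = -5
We need (D^{-1})_{33} = 1/d_{33} = 1/8 = 1/8

1/8


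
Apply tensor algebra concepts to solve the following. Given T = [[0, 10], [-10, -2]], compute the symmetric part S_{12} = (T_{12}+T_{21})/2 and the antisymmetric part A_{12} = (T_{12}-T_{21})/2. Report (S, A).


T_{12} = 10
T_{21} = -10
S_{12} = (10 + -10)/2 = 0/2 = 0
A_{12} = (10 - -10)/2 = 20/2 = 10
Check: S + A = 0 + 10 = 10 = T_{12}.

(0, 10)


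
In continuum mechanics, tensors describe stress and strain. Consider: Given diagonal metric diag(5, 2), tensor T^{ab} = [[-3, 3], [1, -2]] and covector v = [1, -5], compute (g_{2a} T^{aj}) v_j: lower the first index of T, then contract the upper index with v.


Step 1: lower the first index. For a diagonal metric, g_{ia} T^{aj} = g_{ii} T^{ij} (no sum on i).
g_{22} = 2
S_2{}^1 = 2 * T^{21} = 2 * 1 = 2
S_2{}^2 = 2 * T^{22} = 2 * -2 = -4
Step 2: contract S_2{}^j with v_j.
S_2{}^1 * v_1 = 2 * 1 = 2
S_2{}^2 * v_2 = -4 * -5 = 20
Result = 2 + 20 = 22

22


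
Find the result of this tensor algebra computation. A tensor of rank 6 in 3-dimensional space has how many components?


The number of components of a rank-r tensor in d dimensions is d^r.
Here d = 3 and r = 6.
3^6 = 729

729


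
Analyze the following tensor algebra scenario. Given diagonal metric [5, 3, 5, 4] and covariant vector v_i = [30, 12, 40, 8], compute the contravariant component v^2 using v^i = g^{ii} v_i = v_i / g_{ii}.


To raise an index with a diagonal metric: v^i = v_i / g_{ii}.
For index 2: v_2 = 12, g_{22} = 3
v^2 = 12 / 3 = 4

4


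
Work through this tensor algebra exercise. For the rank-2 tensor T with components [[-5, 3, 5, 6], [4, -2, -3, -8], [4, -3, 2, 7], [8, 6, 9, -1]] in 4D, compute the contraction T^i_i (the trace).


The contraction (trace) of a rank-2 tensor is the sum of its diagonal elements.
Diagonal entries: A[1,1] = -5, A[2,2] = -2, A[3,3] = 2, A[4,4] = -1
Tr(A) = -5 + -2 + 2 + -1 = -6

-6


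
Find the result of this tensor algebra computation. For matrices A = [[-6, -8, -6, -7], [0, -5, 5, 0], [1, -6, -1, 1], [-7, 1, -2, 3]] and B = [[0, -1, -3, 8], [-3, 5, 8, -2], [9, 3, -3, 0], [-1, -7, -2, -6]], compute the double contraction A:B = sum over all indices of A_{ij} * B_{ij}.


A:B = sum over all i,j of A_{ij} * B_{ij}.
Row 1: -6*0=0, -8*-1=8, -6*-3=18, -7*8=-56 => row sum = -30
Row 2: 0*-3=0, -5*5=-25, 5*8=40, 0*-2=0 => row sum = 15
Row 3: 1*9=9, -6*3=-18, -1*-3=3, 1*0=0 => row sum = -6
Row 4: -7*-1=7, 1*-7=-7, -2*-2=4, 3*-6=-18 => row sum = -14
Total = -30 + 15 + -6 + -14 = -35

-35


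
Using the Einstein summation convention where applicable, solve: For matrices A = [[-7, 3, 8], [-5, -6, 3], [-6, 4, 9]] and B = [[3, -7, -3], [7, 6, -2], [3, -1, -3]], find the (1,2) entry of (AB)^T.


(AB)^T_{ij} = (AB)_{ji} = sum_k A_{jk} B_{ki}.
For i=1, j=2 we need (AB)_{21}:
A_{21} * B_{11} = -5 * 3 = -15
A_{22} * B_{21} = -6 * 7 = -42
A_{23} * B_{31} = 3 * 3 = 9
Sum = -15 + -42 + 9 = -48

-48


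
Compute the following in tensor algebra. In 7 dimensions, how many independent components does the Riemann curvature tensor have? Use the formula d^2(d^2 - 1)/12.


The Riemann tensor in d dimensions has d^2(d^2 - 1)/12 independent components.
d = 7, so d^2 = 49
d^2 - 1 = 48
d^2(d^2 - 1) = 49 * 48 = 2352
Divide by 12: 2352 / 12 = 196

196


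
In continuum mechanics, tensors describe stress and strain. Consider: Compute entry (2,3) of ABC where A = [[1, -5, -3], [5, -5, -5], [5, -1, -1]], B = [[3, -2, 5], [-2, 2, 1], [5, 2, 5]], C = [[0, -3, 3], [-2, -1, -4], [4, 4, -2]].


(ABC)_{23} = sum_m (AB)_{2m} C_{m3}. First compute row 2 of AB.
(AB)_{21} = 5*3 + -5*-2 + -5*5 = 0
(AB)_{22} = 5*-2 + -5*2 + -5*2 = -30
(AB)_{23} = 5*5 + -5*1 + -5*5 = -5
Now contract with column 3 of C:
(AB)_{21} * C_{13} = 0 * 3 = 0
(AB)_{22} * C_{23} = -30 * -4 = 120
(AB)_{23} * C_{33} = -5 * -2 = 10
(ABC)_{23} = 0 + 120 + 10 = 130

130


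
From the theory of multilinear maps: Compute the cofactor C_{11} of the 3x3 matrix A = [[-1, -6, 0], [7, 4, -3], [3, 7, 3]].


To find cofactor C_{11}, delete row 1 and column 1.
The resulting 2x2 submatrix is: [[4, -3], [7, 3]]
Minor M_{11} = 4*3 - -3*7
  = 12 - -21 = 33
Sign = (-1)^(1+1) = (-1)^2 = 1
Cofactor C_{11} = 1 * 33 = 33

33


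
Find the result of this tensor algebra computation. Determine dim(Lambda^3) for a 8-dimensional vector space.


The dimension of the space of p-forms on an n-dimensional space is C(n, p).
n = 8, p = 3
C(8, 3) = 8! / (3! * 5!) = 56

56


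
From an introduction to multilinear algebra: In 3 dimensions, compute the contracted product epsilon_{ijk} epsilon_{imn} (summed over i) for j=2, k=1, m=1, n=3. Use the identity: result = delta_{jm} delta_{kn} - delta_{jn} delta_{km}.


Using the identity: epsilon_{ijk} epsilon_{imn} = delta_{jm} delta_{kn} - delta_{jn} delta_{km}.
delta_{21} = 0
delta_{13} = 0
delta_{23} = 0
delta_{11} = 1
Result = 0 * 0 - 0 * 1 = 0 - 0 = 0

0


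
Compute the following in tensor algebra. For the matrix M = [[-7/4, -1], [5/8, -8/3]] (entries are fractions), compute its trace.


The trace is the sum of diagonal entries.
Diagonal: M[1,1] = -7/4, M[2,2] = -8/3
Tr(M) = -7/4 + -8/3
Computing step by step:
After adding M[1,1]: -7/4
After adding M[2,2]: -53/12
Tr(M) = -53/12

-53/12


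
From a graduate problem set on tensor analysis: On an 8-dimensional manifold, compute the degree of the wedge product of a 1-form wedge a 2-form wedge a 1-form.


The degree of a wedge product is the sum of the degrees of the individual forms.
Degrees: 1, 2, 1
Total degree = 1 + 2 + 1 = 4

4


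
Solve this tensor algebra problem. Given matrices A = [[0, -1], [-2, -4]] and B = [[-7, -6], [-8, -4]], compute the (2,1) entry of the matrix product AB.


(AB)_{ij} = sum_k A_{ik} B_{kj}.
For i=2, j=1:
A_{21} * B_{11} = -2 * -7 = 14
A_{22} * B_{21} = -4 * -8 = 32
Sum = 14 + 32 = 46

46


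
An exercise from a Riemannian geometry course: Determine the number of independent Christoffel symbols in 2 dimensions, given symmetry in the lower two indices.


Christoffel symbols Gamma^k_{ij} are symmetric in i,j, so there are d * d(d+1)/2 independent symbols.
d = 2
d(d+1)/2 = 2 * 3 / 2 = 3
Total = 2 * 3 = 6

6


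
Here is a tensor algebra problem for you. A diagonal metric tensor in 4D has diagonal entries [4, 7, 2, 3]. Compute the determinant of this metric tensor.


For a diagonal metric, the determinant is the product of diagonal entries.
Diagonal entries: 4, 7, 2, 3
det(g) = 4 * 7 * 2 * 3 = 168

168


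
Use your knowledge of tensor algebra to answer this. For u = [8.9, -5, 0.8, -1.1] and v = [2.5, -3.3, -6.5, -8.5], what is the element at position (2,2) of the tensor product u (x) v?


The outer product entry T_{ij} = u_i * v_j.
We need i=2, j=2.
u_2 = -5, v_2 = -3.3
T_{2,2} = -5 * -3.3 = 16.5

16.5


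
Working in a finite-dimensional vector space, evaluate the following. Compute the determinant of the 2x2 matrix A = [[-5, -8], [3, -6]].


For a 2x2 matrix [[a, b], [c, d]], det = a*d - b*c.
a = -5, b = -8, c = 3, d = -6
a*d = -5 * -6 = 30
b*c = -8 * 3 = -24
det = 30 - -24 = 54

54


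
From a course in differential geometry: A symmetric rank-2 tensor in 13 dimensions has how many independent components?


A symmetric rank-2 tensor in d dimensions has d(d+1)/2 independent components.
d = 13
d(d+1)/2 = 13 * 14 / 2 = 182 / 2 = 91

91


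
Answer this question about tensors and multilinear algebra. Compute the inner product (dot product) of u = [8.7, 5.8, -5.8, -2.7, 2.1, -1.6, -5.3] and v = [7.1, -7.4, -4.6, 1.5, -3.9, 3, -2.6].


The inner product u . v = sum of u_i * v_i.
Term-by-term: 8.7 * 7.1, 5.8 * -7.4, -5.8 * -4.6, -2.7 * 1.5, 2.1 * -3.9, -1.6 * 3, -5.3 * -2.6
Products: 61.77, -42.92, 26.68, -4.05, -8.19, -4.8, 13.78
Sum = 61.77 + -42.92 + 26.68 + -4.05 + -8.19 + -4.8 + 13.78 = 42.27

42.27


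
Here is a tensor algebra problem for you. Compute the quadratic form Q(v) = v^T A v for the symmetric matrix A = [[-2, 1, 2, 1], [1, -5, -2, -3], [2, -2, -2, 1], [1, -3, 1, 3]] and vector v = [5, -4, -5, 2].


First compute Av:
(Av)_1 = -2*5 + 1*-4 + 2*-5 + 1*2 = -22
(Av)_2 = 1*5 + -5*-4 + -2*-5 + -3*2 = 29
(Av)_3 = 2*5 + -2*-4 + -2*-5 + 1*2 = 30
(Av)_4 = 1*5 + -3*-4 + 1*-5 + 3*2 = 18
Av = [-22, 29, 30, 18]
Then v^T (Av) = 5*-22 + -4*29 + -5*30 + 2*18
= -110 + -116 + -150 + 36 = -340

-340


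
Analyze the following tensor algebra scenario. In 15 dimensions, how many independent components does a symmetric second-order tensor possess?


A symmetric rank-2 tensor in d dimensions has d(d+1)/2 independent components.
d = 15
d(d+1)/2 = 15 * 16 / 2 = 240 / 2 = 120

120


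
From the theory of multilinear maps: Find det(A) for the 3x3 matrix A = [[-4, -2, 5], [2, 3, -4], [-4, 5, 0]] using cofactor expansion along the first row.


Expanding along the first row, det(A) = a11*M_11 - a12*M_12 + a13*M_13, where M_1j is the (1,j) minor.
Minor M_11 = 3*0 - -4*5 = 20
Minor M_12 = 2*0 - -4*-4 = -16
Minor M_13 = 2*5 - 3*-4 = 22
det = -4*(20) - -2*(-16) + 5*(22)
    = -80 - 32 + 110
    = -2

-2


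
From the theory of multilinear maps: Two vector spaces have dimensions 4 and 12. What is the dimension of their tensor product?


The dimension of a tensor product is the product of dimensions.
dim(V) = 4, dim(W) = 12
dim(V (x) W) = 4 * 12 = 48

48


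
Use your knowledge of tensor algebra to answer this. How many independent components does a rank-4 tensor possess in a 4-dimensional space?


The number of components of a rank-r tensor in d dimensions is d^r.
Here d = 4 and r = 4.
4^4 = 256

256


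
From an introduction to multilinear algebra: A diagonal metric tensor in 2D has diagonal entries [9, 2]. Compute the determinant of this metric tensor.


For a diagonal metric, the determinant is the product of diagonal entries.
Diagonal entries: 9, 2
det(g) = 9 * 2 = 18

18


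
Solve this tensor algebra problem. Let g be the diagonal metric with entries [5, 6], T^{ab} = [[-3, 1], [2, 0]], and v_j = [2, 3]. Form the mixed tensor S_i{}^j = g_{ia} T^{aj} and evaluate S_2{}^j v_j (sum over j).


Step 1: lower the first index. For a diagonal metric, g_{ia} T^{aj} = g_{ii} T^{ij} (no sum on i).
g_{22} = 6
S_2{}^1 = 6 * T^{21} = 6 * 2 = 12
S_2{}^2 = 6 * T^{22} = 6 * 0 = 0
Step 2: contract S_2{}^j with v_j.
S_2{}^1 * v_1 = 12 * 2 = 24
S_2{}^2 * v_2 = 0 * 3 = 0
Result = 24 + 0 = 24

24


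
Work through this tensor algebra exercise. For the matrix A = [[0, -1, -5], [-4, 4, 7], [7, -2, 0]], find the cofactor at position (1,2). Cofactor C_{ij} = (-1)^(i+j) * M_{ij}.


To find cofactor C_{12}, delete row 1 and column 2.
The resulting 2x2 submatrix is: [[-4, 7], [7, 0]]
Minor M_{12} = -4*0 - 7*7
  = 0 - 49 = -49
Sign = (-1)^(1+2) = (-1)^3 = -1
Cofactor C_{12} = -1 * -49 = 49

49


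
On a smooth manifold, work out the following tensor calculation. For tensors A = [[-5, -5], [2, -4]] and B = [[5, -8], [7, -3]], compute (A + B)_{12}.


Tensor addition is component-wise: (A + B)_{ij} = A_{ij} + B_{ij}.
A_{12} = -5
B_{12} = -8
(A + B)_{12} = -5 + -8 = -13

-13


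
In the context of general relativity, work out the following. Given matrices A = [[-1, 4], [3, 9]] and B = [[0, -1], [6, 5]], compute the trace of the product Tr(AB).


Tr(AB) = sum_i (AB)_{ii} where (AB)_{ii} = sum_k A_{ik} B_{ki}.
(AB)_{11} = -1*0 + 4*6 = 24
(AB)_{22} = 3*-1 + 9*5 = 42
Tr(AB) = 24 + 42 = 66

66


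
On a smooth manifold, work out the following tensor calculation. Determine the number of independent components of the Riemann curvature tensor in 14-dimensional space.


The Riemann tensor in d dimensions has d^2(d^2 - 1)/12 independent components.
d = 14, so d^2 = 196
d^2 - 1 = 195
d^2(d^2 - 1) = 196 * 195 = 38220
Divide by 12: 38220 / 12 = 3185

3185


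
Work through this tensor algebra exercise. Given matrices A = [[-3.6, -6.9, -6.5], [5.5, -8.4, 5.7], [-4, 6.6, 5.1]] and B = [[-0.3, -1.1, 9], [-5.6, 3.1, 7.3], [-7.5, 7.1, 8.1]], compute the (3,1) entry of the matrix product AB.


(AB)_{ij} = sum_k A_{ik} B_{kj}.
For i=3, j=1:
A_{31} * B_{11} = -4 * -0.3 = 1.2
A_{32} * B_{21} = 6.6 * -5.6 = -36.96
A_{33} * B_{31} = 5.1 * -7.5 = -38.25
Sum = 1.2 + -36.96 + -38.25 = -74.01

-74.01


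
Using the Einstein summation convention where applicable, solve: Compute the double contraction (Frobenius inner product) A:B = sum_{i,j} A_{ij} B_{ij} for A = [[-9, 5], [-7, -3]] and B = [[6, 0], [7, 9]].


A:B = sum over all i,j of A_{ij} * B_{ij}.
Row 1: -9*6=-54, 5*0=0 => row sum = -54
Row 2: -7*7=-49, -3*9=-27 => row sum = -76
Total = -54 + -76 = -130

-130


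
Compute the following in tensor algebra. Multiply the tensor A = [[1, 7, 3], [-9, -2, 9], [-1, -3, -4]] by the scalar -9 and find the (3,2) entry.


Scalar multiplication: (cA)_{ij} = c * A_{ij}.
c = -9
A_{32} = -3
(cA)_{32} = -9 * -3 = 27

27


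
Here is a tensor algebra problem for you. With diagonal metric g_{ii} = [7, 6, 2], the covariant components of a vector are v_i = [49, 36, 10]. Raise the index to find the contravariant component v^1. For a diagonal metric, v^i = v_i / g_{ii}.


To raise an index with a diagonal metric: v^i = v_i / g_{ii}.
For index 1: v_1 = 49, g_{11} = 7
v^1 = 49 / 7 = 7

7


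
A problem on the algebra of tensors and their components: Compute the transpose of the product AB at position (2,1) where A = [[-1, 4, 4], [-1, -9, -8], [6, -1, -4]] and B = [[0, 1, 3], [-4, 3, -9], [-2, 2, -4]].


(AB)^T_{ij} = (AB)_{ji} = sum_k A_{jk} B_{ki}.
For i=2, j=1 we need (AB)_{12}:
A_{11} * B_{12} = -1 * 1 = -1
A_{12} * B_{22} = 4 * 3 = 12
A_{13} * B_{32} = 4 * 2 = 8
Sum = -1 + 12 + 8 = 19

19


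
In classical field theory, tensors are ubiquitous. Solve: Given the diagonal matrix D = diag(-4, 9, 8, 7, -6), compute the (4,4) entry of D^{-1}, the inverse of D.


For a diagonal matrix, the inverse has entries (D^{-1})_{ii} = 1/d_{ii}.
The diagonal entries are: d_{11} = -4, d_{22} = 9, d_{33} = 8, d_{44} = 7, d_{55} = -6
We need (D^{-1})_{44} = 1/d_{44} = 1/7 = 1/7

1/7


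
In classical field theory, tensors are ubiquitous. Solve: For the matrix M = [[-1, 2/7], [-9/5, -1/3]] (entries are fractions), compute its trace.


The trace is the sum of diagonal entries.
Diagonal: M[1,1] = -1, M[2,2] = -1/3
Tr(M) = -1 + -1/3
Computing step by step:
After adding M[1,1]: -1
After adding M[2,2]: -4/3
Tr(M) = -4/3

-4/3


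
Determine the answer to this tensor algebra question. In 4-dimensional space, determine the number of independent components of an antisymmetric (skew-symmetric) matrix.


An antisymmetric rank-2 tensor satisfies A_{ij} = -A_{ji}, so diagonal entries are zero.
The independent components are the upper-triangular entries: C(n, 2) = n(n-1)/2.
n = 4
C(4, 2) = 4 * 3 / 2 = 12 / 2 = 6

6


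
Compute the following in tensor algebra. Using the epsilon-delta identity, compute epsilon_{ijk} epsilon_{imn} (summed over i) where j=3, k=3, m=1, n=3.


Using the identity: epsilon_{ijk} epsilon_{imn} = delta_{jm} delta_{kn} - delta_{jn} delta_{km}.
delta_{31} = 0
delta_{33} = 1
delta_{33} = 1
delta_{31} = 0
Result = 0 * 1 - 1 * 0 = 0 - 0 = 0

0


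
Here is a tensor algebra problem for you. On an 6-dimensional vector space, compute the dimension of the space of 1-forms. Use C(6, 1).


The dimension of the space of p-forms on an n-dimensional space is C(n, p).
n = 6, p = 1
C(6, 1) = 6! / (1! * 5!) = 6

6


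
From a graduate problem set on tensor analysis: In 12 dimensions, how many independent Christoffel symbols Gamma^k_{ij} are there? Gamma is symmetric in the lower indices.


Christoffel symbols Gamma^k_{ij} are symmetric in i,j, so there are d * d(d+1)/2 independent symbols.
d = 12
d(d+1)/2 = 12 * 13 / 2 = 78
Total = 12 * 78 = 936

936


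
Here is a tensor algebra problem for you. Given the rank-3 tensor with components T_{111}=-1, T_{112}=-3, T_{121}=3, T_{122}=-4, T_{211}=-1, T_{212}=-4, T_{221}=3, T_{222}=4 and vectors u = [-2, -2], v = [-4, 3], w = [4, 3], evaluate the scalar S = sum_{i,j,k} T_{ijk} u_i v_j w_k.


S = sum over i,j,k of T_{ijk} u_i v_j w_k. Expanding all 8 terms:
T_{111}*u_1*v_1*w_1 = -1*-2*-4*4 = -32  (running total: -32)
T_{112}*u_1*v_1*w_2 = -3*-2*-4*3 = -72  (running total: -104)
T_{121}*u_1*v_2*w_1 = 3*-2*3*4 = -72  (running total: -176)
T_{122}*u_1*v_2*w_2 = -4*-2*3*3 = 72  (running total: -104)
T_{211}*u_2*v_1*w_1 = -1*-2*-4*4 = -32  (running total: -136)
T_{212}*u_2*v_1*w_2 = -4*-2*-4*3 = -96  (running total: -232)
T_{221}*u_2*v_2*w_1 = 3*-2*3*4 = -72  (running total: -304)
T_{222}*u_2*v_2*w_2 = 4*-2*3*3 = -72  (running total: -376)
S = -376

-376


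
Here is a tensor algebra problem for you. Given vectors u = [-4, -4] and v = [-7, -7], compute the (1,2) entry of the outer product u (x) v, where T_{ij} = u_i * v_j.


The outer product entry T_{ij} = u_i * v_j.
We need i=1, j=2.
u_1 = -4, v_2 = -7
T_{1,2} = -4 * -7 = 28

28


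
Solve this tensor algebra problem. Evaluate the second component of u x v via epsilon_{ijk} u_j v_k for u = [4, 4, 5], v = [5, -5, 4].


(u x v)_2 = sum_{j,k} epsilon_{2jk} u_j v_k. Only permutations of (1,2,3) contribute; the two non-zero terms are:
eps_{213} u_1 v_3 = -1 * 4 * 4 = -16
eps_{231} u_3 v_1 = 1 * 5 * 5 = 25
(u x v)_2 = 9

9


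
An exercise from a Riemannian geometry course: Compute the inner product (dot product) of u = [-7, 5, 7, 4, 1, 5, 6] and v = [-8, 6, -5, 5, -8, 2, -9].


The inner product u . v = sum of u_i * v_i.
Term-by-term: -7 * -8, 5 * 6, 7 * -5, 4 * 5, 1 * -8, 5 * 2, 6 * -9
Products: 56, 30, -35, 20, -8, 10, -54
Sum = 56 + 30 + -35 + 20 + -8 + 10 + -54 = 19

19


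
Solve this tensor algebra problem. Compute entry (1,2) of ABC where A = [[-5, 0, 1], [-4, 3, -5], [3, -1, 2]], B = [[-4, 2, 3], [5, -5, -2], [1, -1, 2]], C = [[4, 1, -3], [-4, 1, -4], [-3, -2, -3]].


(ABC)_{12} = sum_m (AB)_{1m} C_{m2}. First compute row 1 of AB.
(AB)_{11} = -5*-4 + 0*5 + 1*1 = 21
(AB)_{12} = -5*2 + 0*-5 + 1*-1 = -11
(AB)_{13} = -5*3 + 0*-2 + 1*2 = -13
Now contract with column 2 of C:
(AB)_{11} * C_{12} = 21 * 1 = 21
(AB)_{12} * C_{22} = -11 * 1 = -11
(AB)_{13} * C_{32} = -13 * -2 = 26
(ABC)_{12} = 21 + -11 + 26 = 36

36


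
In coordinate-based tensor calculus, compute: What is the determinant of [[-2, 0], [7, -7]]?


For a 2x2 matrix [[a, b], [c, d]], det = a*d - b*c.
a = -2, b = 0, c = 7, d = -7
a*d = -2 * -7 = 14
b*c = 0 * 7 = 0
det = 14 - 0 = 14

14


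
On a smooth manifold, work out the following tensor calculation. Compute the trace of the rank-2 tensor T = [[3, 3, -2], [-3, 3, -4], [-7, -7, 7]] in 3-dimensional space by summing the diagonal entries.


The contraction (trace) of a rank-2 tensor is the sum of its diagonal elements.
Diagonal entries: A[1,1] = 3, A[2,2] = 3, A[3,3] = 7
Tr(A) = 3 + 3 + 7 = 13

13


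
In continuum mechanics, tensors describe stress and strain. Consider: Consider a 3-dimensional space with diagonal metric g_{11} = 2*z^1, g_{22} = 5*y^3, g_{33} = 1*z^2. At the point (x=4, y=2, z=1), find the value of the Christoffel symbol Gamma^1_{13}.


For a diagonal metric, Gamma^k_{ij} = (1/2) g^{kk} (dg_{ik}/dx_j + dg_{jk}/dx_i - dg_{ij}/dx_k).
The metric is diagonal, so g_{ab} = 0 for a != b.
At the given point: g_{11} = 2, g_{22} = 40, g_{33} = 1
g^{11} = 1/2
dg_{11}/dx_3 = dg_{11}/dx_3 = 2
dg_{31}/dx_1 = 0 (off-diagonal)
dg_{13}/dx_1 = 0 (off-diagonal)
Numerator = 2 + 0 - 0 = 2
Gamma^1_{13} = 2 / (2 * 2) = 1/2

1/2


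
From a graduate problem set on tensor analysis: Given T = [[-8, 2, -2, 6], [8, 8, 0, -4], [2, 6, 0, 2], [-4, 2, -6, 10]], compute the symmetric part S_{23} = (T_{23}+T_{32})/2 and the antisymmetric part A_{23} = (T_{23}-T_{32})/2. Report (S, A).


T_{23} = 0
T_{32} = 6
S_{23} = (0 + 6)/2 = 6/2 = 3
A_{23} = (0 - 6)/2 = -6/2 = -3
Check: S + A = 3 + -3 = 0 = T_{23}.

(3, -3)


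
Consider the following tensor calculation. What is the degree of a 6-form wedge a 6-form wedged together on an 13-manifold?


The degree of a wedge product is the sum of the degrees of the individual forms.
Degrees: 6, 6
Total degree = 6 + 6 = 12

12


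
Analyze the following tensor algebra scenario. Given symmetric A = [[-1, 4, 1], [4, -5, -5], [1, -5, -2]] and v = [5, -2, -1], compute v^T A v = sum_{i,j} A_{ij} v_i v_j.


First compute Av:
(Av)_1 = -1*5 + 4*-2 + 1*-1 = -14
(Av)_2 = 4*5 + -5*-2 + -5*-1 = 35
(Av)_3 = 1*5 + -5*-2 + -2*-1 = 17
Av = [-14, 35, 17]
Then v^T (Av) = 5*-14 + -2*35 + -1*17
= -70 + -70 + -17 = -157

-157


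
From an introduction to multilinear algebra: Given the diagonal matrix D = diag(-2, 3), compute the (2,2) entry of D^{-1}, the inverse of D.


For a diagonal matrix, the inverse has entries (D^{-1})_{ii} = 1/d_{ii}.
The diagonal entries are: d_{11} = -2, d_{22} = 3
We need (D^{-1})_{22} = 1/d_{22} = 1/3 = 1/3

1/3


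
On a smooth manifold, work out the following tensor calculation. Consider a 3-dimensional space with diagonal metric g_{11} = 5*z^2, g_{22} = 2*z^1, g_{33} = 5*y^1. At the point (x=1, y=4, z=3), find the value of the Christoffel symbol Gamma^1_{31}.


For a diagonal metric, Gamma^k_{ij} = (1/2) g^{kk} (dg_{ik}/dx_j + dg_{jk}/dx_i - dg_{ij}/dx_k).
The metric is diagonal, so g_{ab} = 0 for a != b.
At the given point: g_{11} = 45, g_{22} = 6, g_{33} = 20
g^{11} = 1/45
dg_{31}/dx_1 = 0 (off-diagonal)
dg_{11}/dx_3 = dg_{11}/dx_3 = 30
dg_{31}/dx_1 = 0 (off-diagonal)
Numerator = 0 + 30 - 0 = 30
Gamma^1_{31} = 30 / (2 * 45) = 1/3

1/3


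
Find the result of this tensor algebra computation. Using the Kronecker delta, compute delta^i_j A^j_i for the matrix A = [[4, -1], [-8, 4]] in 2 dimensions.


The contraction (trace) of a rank-2 tensor is the sum of its diagonal elements.
Diagonal entries: A[1,1] = 4, A[2,2] = 4
Tr(A) = 4 + 4 = 8

8


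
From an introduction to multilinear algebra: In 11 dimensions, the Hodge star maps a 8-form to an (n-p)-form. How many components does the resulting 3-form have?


The Hodge dual of a p-form on an n-dimensional manifold is an (n-p)-form.
n = 11, p = 8, so dual degree = 11 - 8 = 3
The number of components is C(n, n-p) = C(11, 3) = 165

165


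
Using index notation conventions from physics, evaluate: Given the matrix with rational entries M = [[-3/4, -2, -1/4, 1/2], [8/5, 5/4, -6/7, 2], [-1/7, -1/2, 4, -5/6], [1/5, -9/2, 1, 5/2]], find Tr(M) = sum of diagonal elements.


The trace is the sum of diagonal entries.
Diagonal: M[1,1] = -3/4, M[2,2] = 5/4, M[3,3] = 4, M[4,4] = 5/2
Tr(M) = -3/4 + 5/4 + 4 + 5/2
Computing step by step:
After adding M[1,1]: -3/4
After adding M[2,2]: 1/2
After adding M[3,3]: 9/2
After adding M[4,4]: 7
Tr(M) = 7

7


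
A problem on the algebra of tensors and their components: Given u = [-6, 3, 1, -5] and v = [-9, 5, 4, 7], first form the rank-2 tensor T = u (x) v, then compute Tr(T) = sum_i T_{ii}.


The outer product gives T_{ij} = u_i v_j.
The trace (contraction) is Tr(T) = sum_i T_{ii} = sum_i u_i v_i.
Diagonal entries:
T_{11} = u_1 * v_1 = -6 * -9 = 54
T_{22} = u_2 * v_2 = 3 * 5 = 15
T_{33} = u_3 * v_3 = 1 * 4 = 4
T_{44} = u_4 * v_4 = -5 * 7 = -35
Tr(T) = 54 + 15 + 4 + -35 = 38

38


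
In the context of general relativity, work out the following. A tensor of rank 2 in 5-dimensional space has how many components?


The number of components of a rank-r tensor in d dimensions is d^r.
Here d = 5 and r = 2.
5^2 = 25

25


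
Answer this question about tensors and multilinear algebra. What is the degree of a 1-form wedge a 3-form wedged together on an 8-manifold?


The degree of a wedge product is the sum of the degrees of the individual forms.
Degrees: 1, 3
Total degree = 1 + 3 = 4

4


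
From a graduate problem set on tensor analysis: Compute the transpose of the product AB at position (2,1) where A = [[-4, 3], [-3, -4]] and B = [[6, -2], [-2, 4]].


(AB)^T_{ij} = (AB)_{ji} = sum_k A_{jk} B_{ki}.
For i=2, j=1 we need (AB)_{12}:
A_{11} * B_{12} = -4 * -2 = 8
A_{12} * B_{22} = 3 * 4 = 12
Sum = 8 + 12 = 20

20


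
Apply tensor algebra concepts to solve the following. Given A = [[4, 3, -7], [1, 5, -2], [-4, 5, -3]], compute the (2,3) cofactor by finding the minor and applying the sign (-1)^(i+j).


To find cofactor C_{23}, delete row 2 and column 3.
The resulting 2x2 submatrix is: [[4, 3], [-4, 5]]
Minor M_{23} = 4*5 - 3*-4
  = 20 - -12 = 32
Sign = (-1)^(2+3) = (-1)^5 = -1
Cofactor C_{23} = -1 * 32 = -32

-32


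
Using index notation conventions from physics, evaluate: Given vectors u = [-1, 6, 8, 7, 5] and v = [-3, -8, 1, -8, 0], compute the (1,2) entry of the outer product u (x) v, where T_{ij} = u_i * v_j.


The outer product entry T_{ij} = u_i * v_j.
We need i=1, j=2.
u_1 = -1, v_2 = -8
T_{1,2} = -1 * -8 = 8

8


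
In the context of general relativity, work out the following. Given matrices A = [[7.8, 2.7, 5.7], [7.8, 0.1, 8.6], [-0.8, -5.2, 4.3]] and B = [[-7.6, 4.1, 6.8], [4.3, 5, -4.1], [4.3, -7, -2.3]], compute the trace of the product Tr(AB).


Tr(AB) = sum_i (AB)_{ii} where (AB)_{ii} = sum_k A_{ik} B_{ki}.
(AB)_{11} = 7.8*-7.6 + 2.7*4.3 + 5.7*4.3 = -23.16
(AB)_{22} = 7.8*4.1 + 0.1*5 + 8.6*-7 = -27.72
(AB)_{33} = -0.8*6.8 + -5.2*-4.1 + 4.3*-2.3 = 5.99
Tr(AB) = -23.16 + -27.72 + 5.99 = -44.89

-44.89


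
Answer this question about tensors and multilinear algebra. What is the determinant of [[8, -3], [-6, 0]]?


For a 2x2 matrix [[a, b], [c, d]], det = a*d - b*c.
a = 8, b = -3, c = -6, d = 0
a*d = 8 * 0 = 0
b*c = -3 * -6 = 18
det = 0 - 18 = -18

-18


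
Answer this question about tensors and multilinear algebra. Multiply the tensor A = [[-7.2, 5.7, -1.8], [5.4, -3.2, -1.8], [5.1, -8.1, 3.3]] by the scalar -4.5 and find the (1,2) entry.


Scalar multiplication: (cA)_{ij} = c * A_{ij}.
c = -4.5
A_{12} = 5.7
(cA)_{12} = -4.5 * 5.7 = -25.65

-25.65


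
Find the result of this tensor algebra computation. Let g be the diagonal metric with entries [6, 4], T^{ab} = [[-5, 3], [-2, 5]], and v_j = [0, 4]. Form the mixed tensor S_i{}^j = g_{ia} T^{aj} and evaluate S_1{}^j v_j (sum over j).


Step 1: lower the first index. For a diagonal metric, g_{ia} T^{aj} = g_{ii} T^{ij} (no sum on i).
g_{11} = 6
S_1{}^1 = 6 * T^{11} = 6 * -5 = -30
S_1{}^2 = 6 * T^{12} = 6 * 3 = 18
Step 2: contract S_1{}^j with v_j.
S_1{}^1 * v_1 = -30 * 0 = 0
S_1{}^2 * v_2 = 18 * 4 = 72
Result = 0 + 72 = 72

72


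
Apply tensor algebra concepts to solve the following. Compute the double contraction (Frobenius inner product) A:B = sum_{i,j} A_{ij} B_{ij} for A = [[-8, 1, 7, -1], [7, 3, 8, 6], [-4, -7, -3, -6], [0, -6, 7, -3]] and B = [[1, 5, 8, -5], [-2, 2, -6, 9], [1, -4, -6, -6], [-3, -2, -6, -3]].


A:B = sum over all i,j of A_{ij} * B_{ij}.
Row 1: -8*1=-8, 1*5=5, 7*8=56, -1*-5=5 => row sum = 58
Row 2: 7*-2=-14, 3*2=6, 8*-6=-48, 6*9=54 => row sum = -2
Row 3: -4*1=-4, -7*-4=28, -3*-6=18, -6*-6=36 => row sum = 78
Row 4: 0*-3=0, -6*-2=12, 7*-6=-42, -3*-3=9 => row sum = -21
Total = 58 + -2 + 78 + -21 = 113

113
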